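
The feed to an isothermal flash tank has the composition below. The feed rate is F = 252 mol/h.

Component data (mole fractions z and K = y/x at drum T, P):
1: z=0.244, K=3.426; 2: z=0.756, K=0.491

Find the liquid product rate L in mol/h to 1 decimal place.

L = 209.7 mol/h

Material balance + equilibrium reduce to Σ zᵢ(Kᵢ−1)/(1+β(Kᵢ−1)) = 0.
g(0) = ΣzᵢKᵢ − 1 = 0.207 and g(1) = 1 − Σzᵢ/Kᵢ = -0.611, so a root lies in (0, 1).
Binary case is linear: z₁(K₁−1)(1+β(K₂−1)) + z₂(K₂−1)(1+β(K₁−1)) = 0
⇒ β = [z₁(K₁−1)+z₂(K₂−1)] / [−(K₁−1)(K₂−1)] = 0.2071/1.2348 = 0.168
Then V = β·F = 0.1677·252 = 42.3 mol/h and L = F − V = 209.7 mol/h.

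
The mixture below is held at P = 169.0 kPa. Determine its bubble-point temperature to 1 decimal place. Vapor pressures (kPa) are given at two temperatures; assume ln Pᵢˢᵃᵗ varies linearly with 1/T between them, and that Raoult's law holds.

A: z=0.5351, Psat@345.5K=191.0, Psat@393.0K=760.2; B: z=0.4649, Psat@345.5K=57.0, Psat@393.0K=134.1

T = 354.6 K

Bubble-point temperature: ΣzᵢPᵢˢᵃᵗ(T) = P. Interpolate ln Pᵢˢᵃᵗ = aᵢ + bᵢ/T.
  T = 345.5 K: ΣzᵢPᵢˢᵃᵗ = 128.70 kPa
  T = 393.0 K: ΣzᵢPᵢˢᵃᵗ = 469.13 kPa
  T = 369.2 K: ΣzᵢPᵢˢᵃᵗ = 254.59 kPa
  T = 357.4 K: ΣzᵢPᵢˢᵃᵗ = 183.07 kPa
  T = 351.4 K: ΣzᵢPᵢˢᵃᵗ = 153.67 kPa
  T = 354.4 K: ΣzᵢPᵢˢᵃᵗ = 167.83 kPa
  T = 355.9 K: ΣzᵢPᵢˢᵃᵗ = 175.32 kPa
Interpolating between 354.4 K and 355.9 K gives T ≈ 354.6 K.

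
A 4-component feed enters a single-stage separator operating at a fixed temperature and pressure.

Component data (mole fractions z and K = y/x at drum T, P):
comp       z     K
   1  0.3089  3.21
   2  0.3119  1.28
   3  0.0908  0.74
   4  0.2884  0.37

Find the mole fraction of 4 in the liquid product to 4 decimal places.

x_4 = 0.5042

Material balance + equilibrium reduce to Σ zᵢ(Kᵢ−1)/(1+V/F(Kᵢ−1)) = 0.
g(0) = ΣzᵢKᵢ − 1 = 0.5647 and g(1) = 1 − Σzᵢ/Kᵢ = -0.2421, so a root lies in (0, 1).
Newton–Raphson from V/F = 0.5:
  V/F = 0.5000: g = 0.10854, g' = -0.6114 → V/F = 0.6775
  V/F = 0.6775: g = 0.00110, g' = -0.6167 → V/F = 0.6793
Converged at V/F = 0.6793.
Compositions from xᵢ = zᵢ/(1+V/F(Kᵢ−1)), yᵢ = Kᵢxᵢ:
  1: x = 0.1235, y = 0.3964
  2: x = 0.2621, y = 0.3354
  3: x = 0.1103, y = 0.0816
  4: x = 0.5042, y = 0.1865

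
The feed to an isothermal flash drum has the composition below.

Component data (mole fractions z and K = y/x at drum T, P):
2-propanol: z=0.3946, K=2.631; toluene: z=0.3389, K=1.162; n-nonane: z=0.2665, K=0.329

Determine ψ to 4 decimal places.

Newton iteration, ψ⁰ = 0.5:
  ψ = 0.5000: g = 0.13618, g' = -0.5978 → ψ = 0.7278
  ψ = 0.7278: g = -0.00611, g' = -0.6849 → ψ = 0.7189
  ψ = 0.7189: g = -0.00003, g' = -0.6774 → ψ = 0.7188
Converged at ψ = 0.7188.

ψ = 0.7188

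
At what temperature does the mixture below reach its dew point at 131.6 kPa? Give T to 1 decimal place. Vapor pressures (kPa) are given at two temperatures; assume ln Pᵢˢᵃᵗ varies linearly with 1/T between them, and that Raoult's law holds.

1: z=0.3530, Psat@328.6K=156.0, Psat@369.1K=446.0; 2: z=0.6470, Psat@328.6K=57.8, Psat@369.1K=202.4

T = 346.4 K

Dew-point temperature: Σzᵢ·P/Pᵢˢᵃᵗ(T) = 1. Interpolate ln Pᵢˢᵃᵗ = aᵢ + bᵢ/T.
  T = 328.6 K: ΣzᵢP/Pᵢˢᵃᵗ = 1.7709
  T = 369.1 K: ΣzᵢP/Pᵢˢᵃᵗ = 0.5248
  T = 348.9 K: ΣzᵢP/Pᵢˢᵃᵗ = 0.9285
  T = 338.8 K: ΣzᵢP/Pᵢˢᵃᵗ = 1.2677
  T = 343.9 K: ΣzᵢP/Pᵢˢᵃᵗ = 1.0807
  T = 346.4 K: ΣzᵢP/Pᵢˢᵃᵗ = 1.0012
Interpolating between 346.4 K and 348.9 K gives T ≈ 346.4 K.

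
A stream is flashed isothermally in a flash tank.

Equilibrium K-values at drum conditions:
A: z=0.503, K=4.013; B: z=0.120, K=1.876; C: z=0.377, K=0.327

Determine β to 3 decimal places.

β = 0.764

Material balance + equilibrium reduce to Σ zᵢ(Kᵢ−1)/(1+β(Kᵢ−1)) = 0.
Feasibility: ΣzᵢKᵢ = 2.367, Σzᵢ/Kᵢ = 1.342 — both > 1, two phases present.
Newton–Raphson from β = 0.35:
  β = 0.350: g = 0.4862, g' = -1.428 → β = 0.691
  β = 0.691: g = 0.0835, g' = -1.113 → β = 0.766
  β = 0.766: g = -0.0021, g' = -1.177 → β = 0.764
Converged at β = 0.764.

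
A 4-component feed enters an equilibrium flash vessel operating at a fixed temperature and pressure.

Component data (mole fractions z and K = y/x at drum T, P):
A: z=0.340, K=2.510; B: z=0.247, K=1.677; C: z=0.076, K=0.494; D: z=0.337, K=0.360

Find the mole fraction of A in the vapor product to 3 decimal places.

y_A = 0.457

Material balance + equilibrium reduce to Σ zᵢ(Kᵢ−1)/(1+ψ(Kᵢ−1)) = 0.
Feasibility: ΣzᵢKᵢ = 1.426, Σzᵢ/Kᵢ = 1.373 — both > 1, two phases present.
Newton iteration, ψ⁰ = 0.5:
  ψ = 0.500: g = 0.0488, g' = -0.648 → ψ = 0.575
  ψ = 0.575: g = -0.0005, g' = -0.665 → ψ = 0.574
Converged at ψ = 0.574.
Compositions from xᵢ = zᵢ/(1+ψ(Kᵢ−1)), yᵢ = Kᵢxᵢ:
  A: x = 0.182, y = 0.457
  B: x = 0.178, y = 0.298
  C: x = 0.107, y = 0.053
  D: x = 0.533, y = 0.192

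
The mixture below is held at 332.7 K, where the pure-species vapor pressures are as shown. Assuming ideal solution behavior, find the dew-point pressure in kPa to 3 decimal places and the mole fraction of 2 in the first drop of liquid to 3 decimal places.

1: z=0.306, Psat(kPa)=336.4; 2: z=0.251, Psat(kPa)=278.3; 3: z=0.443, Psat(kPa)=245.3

At the dew point ψ → 1, so Σzᵢ/Kᵢ = 1 with Kᵢ = Pᵢˢᵃᵗ/P ⇒ 1/P = Σzᵢ/Pᵢˢᵃᵗ.
1/P = 0.306/336.4 + 0.251/278.3 + 0.443/245.3 = 0.003617 ⇒ P = 276.435 kPa
xᵢ = zᵢP/Pᵢˢᵃᵗ ⇒ x_2 = 0.251·276.435/278.3 = 0.249

Pdew = 276.435 kPa, x_2 = 0.249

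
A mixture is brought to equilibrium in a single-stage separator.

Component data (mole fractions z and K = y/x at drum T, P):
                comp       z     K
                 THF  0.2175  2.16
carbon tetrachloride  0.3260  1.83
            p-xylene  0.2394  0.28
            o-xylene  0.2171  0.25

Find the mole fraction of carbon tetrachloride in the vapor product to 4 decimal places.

y_carbon tetrachloride = 0.4897

Material balance + equilibrium reduce to Σ zᵢ(Kᵢ−1)/(1+ψ(Kᵢ−1)) = 0.
g(0) = ΣzᵢKᵢ − 1 = 0.1877 and g(1) = 1 − Σzᵢ/Kᵢ = -1.0022, so a root lies in (0, 1).
Iterate (Newton) starting at ψ = 0.34:
  ψ = 0.3400: g = -0.05483, g' = -0.7248 → ψ = 0.2643
  ψ = 0.2643: g = -0.00099, g' = -0.7017 → ψ = 0.2629
Converged at ψ = 0.2629.
Compositions from xᵢ = zᵢ/(1+ψ(Kᵢ−1)), yᵢ = Kᵢxᵢ:
  THF: x = 0.1667, y = 0.3600
  carbon tetrachloride: x = 0.2676, y = 0.4897
  p-xylene: x = 0.2953, y = 0.0827
  o-xylene: x = 0.2704, y = 0.0676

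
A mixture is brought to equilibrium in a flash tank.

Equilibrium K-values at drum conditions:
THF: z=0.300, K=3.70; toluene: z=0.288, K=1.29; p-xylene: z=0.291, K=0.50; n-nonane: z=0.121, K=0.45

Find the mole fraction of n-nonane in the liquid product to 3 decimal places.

x_n-nonane = 0.203

Rachford–Rice: g(V/F) = Σ zᵢ(Kᵢ−1)/(1+V/F(Kᵢ−1)) = 0.
g(0) = ΣzᵢKᵢ − 1 = 0.681 and g(1) = 1 − Σzᵢ/Kᵢ = -0.155, so a root lies in (0, 1).
Newton–Raphson from V/F = 0.5:
  V/F = 0.500: g = 0.1318, g' = -0.613 → V/F = 0.715
  V/F = 0.715: g = 0.0095, g' = -0.547 → V/F = 0.732
Converged at V/F = 0.732.
Compositions from xᵢ = zᵢ/(1+V/F(Kᵢ−1)), yᵢ = Kᵢxᵢ:
  THF: x = 0.101, y = 0.373
  toluene: x = 0.238, y = 0.306
  p-xylene: x = 0.459, y = 0.230
  n-nonane: x = 0.203, y = 0.091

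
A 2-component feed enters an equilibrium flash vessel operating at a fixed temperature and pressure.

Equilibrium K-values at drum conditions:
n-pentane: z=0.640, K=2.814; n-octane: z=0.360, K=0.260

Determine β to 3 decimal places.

Let β = V/F and solve Σ zᵢ(Kᵢ−1)/(1+β(Kᵢ−1)) = 0.
Feasibility: ΣzᵢKᵢ = 1.895, Σzᵢ/Kᵢ = 1.612 — both > 1, two phases present.
Newton–Raphson from β = 0.3:
  β = 0.300: g = 0.4094, g' = -1.209 → β = 0.639
  β = 0.639: g = 0.0327, g' = -1.161 → β = 0.667
  β = 0.667: g = -0.0005, g' = -1.200 → β = 0.666
Converged at β = 0.666.

β = 0.666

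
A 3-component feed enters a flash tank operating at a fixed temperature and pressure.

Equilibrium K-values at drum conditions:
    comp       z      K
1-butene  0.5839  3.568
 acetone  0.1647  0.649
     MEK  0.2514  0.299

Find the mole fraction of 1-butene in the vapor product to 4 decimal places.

y_1-butene = 0.6773

Material balance + equilibrium reduce to Σ zᵢ(Kᵢ−1)/(1+β(Kᵢ−1)) = 0.
Check two-phase: ΣzᵢKᵢ = 2.2654 > 1 and Σzᵢ/Kᵢ = 1.2582 > 1, so g(0) = 1.2654 > 0 and g(1) = -0.2582 < 0.
Newton iteration, β⁰ = 0.7:
  β = 0.7000: g = 0.11331, g' = -1.0039 → β = 0.8129
  β = 0.8129: g = -0.00490, g' = -1.1113 → β = 0.8085
  β = 0.8085: g = -0.00001, g' = -1.1046 → β = 0.8084
Converged at β = 0.8084.
Compositions from xᵢ = zᵢ/(1+β(Kᵢ−1)), yᵢ = Kᵢxᵢ:
  1-butene: x = 0.1898, y = 0.6773
  acetone: x = 0.2300, y = 0.1492
  MEK: x = 0.5802, y = 0.1735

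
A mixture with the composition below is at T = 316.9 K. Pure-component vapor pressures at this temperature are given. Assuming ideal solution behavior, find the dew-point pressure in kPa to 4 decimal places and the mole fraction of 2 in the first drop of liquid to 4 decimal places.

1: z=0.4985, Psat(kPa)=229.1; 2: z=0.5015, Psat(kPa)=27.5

At the dew point ψ → 1, so Σzᵢ/Kᵢ = 1 with Kᵢ = Pᵢˢᵃᵗ/P ⇒ 1/P = Σzᵢ/Pᵢˢᵃᵗ.
1/P = 0.4985/229.1 + 0.5015/27.5 = 0.0204123 ⇒ P = 48.9901 kPa
xᵢ = zᵢP/Pᵢˢᵃᵗ ⇒ x_2 = 0.5015·48.9901/27.5 = 0.8934

Pdew = 48.9901 kPa, x_2 = 0.8934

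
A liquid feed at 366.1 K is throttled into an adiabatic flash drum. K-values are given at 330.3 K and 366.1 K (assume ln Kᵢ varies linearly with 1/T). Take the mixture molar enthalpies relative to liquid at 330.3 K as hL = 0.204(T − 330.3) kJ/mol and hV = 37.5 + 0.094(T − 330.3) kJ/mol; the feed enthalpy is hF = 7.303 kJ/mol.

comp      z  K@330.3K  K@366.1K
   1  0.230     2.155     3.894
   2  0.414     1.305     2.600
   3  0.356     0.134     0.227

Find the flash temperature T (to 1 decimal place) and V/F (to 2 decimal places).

Adiabatic flash: solve Rachford–Rice at each trial T, then check hF = ψ·hV(T) + (1−ψ)·hL(T).
  T = 330.3 K: K = (2.155, 1.305, 0.134), RR gives ψ = 0.138, H_out = 5.185 kJ/mol
  T = 366.1 K: K = (3.894, 2.600, 0.227), RR gives ψ = 0.652, H_out = 29.184 kJ/mol
  T = 348.2 K: K = (2.941, 1.875, 0.177), RR gives ψ = 0.482, H_out = 20.764 kJ/mol
  T = 339.2 K: K = (2.526, 1.570, 0.154), RR gives ψ = 0.348, H_out = 14.507 kJ/mol
  T = 334.8 K: K = (2.338, 1.435, 0.144), RR gives ψ = 0.257, H_out = 10.437 kJ/mol
  T = 332.6 K: K = (2.247, 1.370, 0.139), RR gives ψ = 0.203, H_out = 8.033 kJ/mol
Linear interpolation between T = 330.3 (H_out = 5.185) and T = 332.6 (H_out = 8.033) on hF = 7.303 gives T ≈ 332.0 K, at which ψ = 0.19.

T = 332.0 K, V/F = 0.19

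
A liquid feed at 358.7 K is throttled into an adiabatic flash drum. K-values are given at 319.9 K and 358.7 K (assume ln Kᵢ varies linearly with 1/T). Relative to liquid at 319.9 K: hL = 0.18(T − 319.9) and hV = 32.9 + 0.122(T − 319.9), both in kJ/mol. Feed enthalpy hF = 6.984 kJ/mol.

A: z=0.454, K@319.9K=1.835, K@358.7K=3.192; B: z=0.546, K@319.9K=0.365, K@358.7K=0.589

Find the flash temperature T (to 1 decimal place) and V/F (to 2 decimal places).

T = 324.7 K, V/F = 0.19

Adiabatic flash: solve Rachford–Rice at each trial T, then check hF = ψ·hV(T) + (1−ψ)·hL(T).
  T = 319.9 K: K = (1.835, 0.365), RR gives ψ = 0.061, H_out = 2.009 kJ/mol
  T = 358.7 K: K = (3.192, 0.589), RR gives ψ = 0.856, H_out = 33.206 kJ/mol
  T = 339.3 K: K = (2.459, 0.470), RR gives ψ = 0.482, H_out = 18.820 kJ/mol
  T = 329.6 K: K = (2.133, 0.416), RR gives ψ = 0.295, H_out = 11.295 kJ/mol
  T = 324.8 K: K = (1.982, 0.390), RR gives ψ = 0.189, H_out = 7.035 kJ/mol
  T = 322.4 K: K = (1.909, 0.378), RR gives ψ = 0.129, H_out = 4.680 kJ/mol
Linear interpolation between T = 322.4 (H_out = 4.680) and T = 324.8 (H_out = 7.035) on hF = 6.984 gives T ≈ 324.7 K, at which ψ = 0.19.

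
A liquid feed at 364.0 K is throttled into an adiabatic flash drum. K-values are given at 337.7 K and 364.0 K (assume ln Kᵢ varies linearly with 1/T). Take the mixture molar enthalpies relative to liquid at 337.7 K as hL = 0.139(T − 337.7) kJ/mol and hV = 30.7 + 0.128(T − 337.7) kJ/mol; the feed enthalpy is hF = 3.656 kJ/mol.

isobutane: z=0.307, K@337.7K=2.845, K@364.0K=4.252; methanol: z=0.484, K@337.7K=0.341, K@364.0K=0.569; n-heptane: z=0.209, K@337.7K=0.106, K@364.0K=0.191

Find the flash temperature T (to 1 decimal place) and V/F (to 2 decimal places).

T = 342.2 K, V/F = 0.10

Adiabatic flash: solve Rachford–Rice at each trial T, then check hF = ψ·hV(T) + (1−ψ)·hL(T).
  T = 337.7 K: K = (2.845, 0.341, 0.106), RR gives ψ = 0.045, H_out = 1.372 kJ/mol
  T = 364.0 K: K = (4.252, 0.569, 0.191), RR gives ψ = 0.337, H_out = 13.899 kJ/mol
  T = 350.9 K: K = (3.507, 0.445, 0.144), RR gives ψ = 0.196, H_out = 7.819 kJ/mol
  T = 344.3 K: K = (3.165, 0.391, 0.124), RR gives ψ = 0.124, H_out = 4.704 kJ/mol
  T = 341.0 K: K = (3.002, 0.365, 0.115), RR gives ψ = 0.085, H_out = 3.076 kJ/mol
  T = 342.6 K: K = (3.081, 0.377, 0.119), RR gives ψ = 0.104, H_out = 3.873 kJ/mol
Linear interpolation between T = 341.0 (H_out = 3.076) and T = 342.6 (H_out = 3.873) on hF = 3.656 gives T ≈ 342.2 K, at which ψ = 0.10.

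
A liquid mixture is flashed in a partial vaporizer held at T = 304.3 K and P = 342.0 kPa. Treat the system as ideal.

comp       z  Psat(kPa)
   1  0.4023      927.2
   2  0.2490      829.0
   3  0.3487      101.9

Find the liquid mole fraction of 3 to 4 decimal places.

Raoult's law: Kᵢ = Pᵢˢᵃᵗ/P = Pᵢˢᵃᵗ/342.0.
  K_1 = 927.2/342.0 = 2.711111, K_2 = 829.0/342.0 = 2.423977, K_3 = 101.9/342.0 = 0.297953
Newton iteration, V/F⁰ = 0.37:
  V/F = 0.3700: g = 0.32303, g' = -0.9719 → V/F = 0.7024
  V/F = 0.7024: g = 0.00696, g' = -1.0380 → V/F = 0.7091
Converged at V/F = 0.7091.
Compositions from xᵢ = zᵢ/(1+V/F(Kᵢ−1)), yᵢ = Kᵢxᵢ:
  1: x = 0.1818, y = 0.4928
  2: x = 0.1239, y = 0.3003
  3: x = 0.6943, y = 0.2069

x_3 = 0.6943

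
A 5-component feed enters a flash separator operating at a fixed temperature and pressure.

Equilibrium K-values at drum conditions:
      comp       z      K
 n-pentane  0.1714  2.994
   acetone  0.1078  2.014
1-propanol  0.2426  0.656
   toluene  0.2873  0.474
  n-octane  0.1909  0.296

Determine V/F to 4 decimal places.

V/F = 0.0921

Newton iteration, V/F⁰ = 0.5:
  V/F = 0.5000: g = -0.26956, g' = -0.6332 → V/F = 0.0743
  V/F = 0.0743: g = 0.01459, g' = -0.8345 → V/F = 0.0918
  V/F = 0.0918: g = 0.00025, g' = -0.8062 → V/F = 0.0921
Converged at V/F = 0.0921.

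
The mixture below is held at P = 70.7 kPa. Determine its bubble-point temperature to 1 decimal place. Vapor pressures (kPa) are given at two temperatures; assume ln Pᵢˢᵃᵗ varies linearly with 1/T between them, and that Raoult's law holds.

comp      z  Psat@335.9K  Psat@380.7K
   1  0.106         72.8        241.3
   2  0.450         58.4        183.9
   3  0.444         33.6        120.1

T = 348.6 K

Bubble-point temperature: ΣzᵢPᵢˢᵃᵗ(T) = P. Interpolate ln Pᵢˢᵃᵗ = aᵢ + bᵢ/T.
  T = 335.9 K: ΣzᵢPᵢˢᵃᵗ = 48.92 kPa
  T = 380.7 K: ΣzᵢPᵢˢᵃᵗ = 161.66 kPa
  T = 358.3 K: ΣzᵢPᵢˢᵃᵗ = 92.27 kPa
  T = 347.1 K: ΣzᵢPᵢˢᵃᵗ = 67.87 kPa
  T = 352.7 K: ΣzᵢPᵢˢᵃᵗ = 79.33 kPa
  T = 349.9 K: ΣzᵢPᵢˢᵃᵗ = 73.42 kPa
  T = 348.5 K: ΣzᵢPᵢˢᵃᵗ = 70.60 kPa
  T = 349.2 K: ΣzᵢPᵢˢᵃᵗ = 72.00 kPa
Interpolating between 348.5 K and 349.2 K gives T ≈ 348.6 K.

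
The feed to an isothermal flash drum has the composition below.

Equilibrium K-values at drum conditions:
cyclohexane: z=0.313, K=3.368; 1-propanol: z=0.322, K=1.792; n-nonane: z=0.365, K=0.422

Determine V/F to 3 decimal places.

V/F = 0.828

Material balance + equilibrium reduce to Σ zᵢ(Kᵢ−1)/(1+V/F(Kᵢ−1)) = 0.
Check two-phase: ΣzᵢKᵢ = 1.785 > 1 and Σzᵢ/Kᵢ = 1.138 > 1, so g(0) = 0.785 > 0 and g(1) = -0.138 < 0.
Newton iteration, V/F⁰ = 0.38:
  V/F = 0.380: g = 0.3158, g' = -0.806 → V/F = 0.772
  V/F = 0.772: g = 0.0395, g' = -0.695 → V/F = 0.829
  V/F = 0.829: g = -0.0007, g' = -0.723 → V/F = 0.828
Converged at V/F = 0.828.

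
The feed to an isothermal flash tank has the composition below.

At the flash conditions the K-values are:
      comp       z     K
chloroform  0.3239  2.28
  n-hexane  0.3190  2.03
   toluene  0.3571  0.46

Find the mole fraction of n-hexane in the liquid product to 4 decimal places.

x_n-hexane = 0.1673

Rachford–Rice: g(V/F) = Σ zᵢ(Kᵢ−1)/(1+V/F(Kᵢ−1)) = 0.
Check two-phase: ΣzᵢKᵢ = 1.5503 > 1 and Σzᵢ/Kᵢ = 1.0755 > 1, so g(0) = 0.5503 > 0 and g(1) = -0.0755 < 0.
Newton–Raphson from V/F = 0.37:
  V/F = 0.3700: g = 0.27827, g' = -0.5844 → V/F = 0.8461
  V/F = 0.8461: g = 0.01952, g' = -0.5720 → V/F = 0.8803
  V/F = 0.8803: g = -0.00028, g' = -0.5887 → V/F = 0.8798
Converged at V/F = 0.8798.
Compositions from xᵢ = zᵢ/(1+V/F(Kᵢ−1)), yᵢ = Kᵢxᵢ:
  chloroform: x = 0.1523, y = 0.3473
  n-hexane: x = 0.1673, y = 0.3397
  toluene: x = 0.6803, y = 0.3129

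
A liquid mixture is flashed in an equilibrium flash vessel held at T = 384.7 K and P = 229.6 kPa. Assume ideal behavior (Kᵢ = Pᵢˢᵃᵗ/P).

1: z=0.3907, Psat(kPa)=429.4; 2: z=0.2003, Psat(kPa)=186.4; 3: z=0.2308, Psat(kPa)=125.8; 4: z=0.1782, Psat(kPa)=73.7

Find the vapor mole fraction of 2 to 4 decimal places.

y_2 = 0.1686

Raoult's law: Kᵢ = Pᵢˢᵃᵗ/P = Pᵢˢᵃᵗ/229.6.
  K_1 = 429.4/229.6 = 1.870209, K_2 = 186.4/229.6 = 0.811847, K_3 = 125.8/229.6 = 0.547909, K_4 = 73.7/229.6 = 0.320993
Material balance + equilibrium reduce to Σ zᵢ(Kᵢ−1)/(1+ψ(Kᵢ−1)) = 0.
Feasibility: ΣzᵢKᵢ = 1.0770, Σzᵢ/Kᵢ = 1.4320 — both > 1, two phases present.
Newton–Raphson from ψ = 0.5:
  ψ = 0.5000: g = -0.12270, g' = -0.4194 → ψ = 0.2074
  ψ = 0.2074: g = -0.00718, g' = -0.3887 → ψ = 0.1889
  ψ = 0.1889: g = 0.00001, g' = -0.3904 → ψ = 0.1890
Converged at ψ = 0.1890.
Compositions from xᵢ = zᵢ/(1+ψ(Kᵢ−1)), yᵢ = Kᵢxᵢ:
  1: x = 0.3355, y = 0.6275
  2: x = 0.2077, y = 0.1686
  3: x = 0.2524, y = 0.1383
  4: x = 0.2044, y = 0.0656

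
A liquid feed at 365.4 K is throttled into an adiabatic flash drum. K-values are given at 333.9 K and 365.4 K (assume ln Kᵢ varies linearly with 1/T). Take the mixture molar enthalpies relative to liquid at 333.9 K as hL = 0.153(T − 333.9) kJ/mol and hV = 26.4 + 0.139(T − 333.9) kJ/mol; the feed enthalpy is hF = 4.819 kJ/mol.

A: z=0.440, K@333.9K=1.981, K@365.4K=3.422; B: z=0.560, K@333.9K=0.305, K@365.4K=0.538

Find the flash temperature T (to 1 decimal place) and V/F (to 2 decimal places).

T = 337.8 K, V/F = 0.16

Adiabatic flash: solve Rachford–Rice at each trial T, then check hF = ψ·hV(T) + (1−ψ)·hL(T).
  T = 333.9 K: K = (1.981, 0.305), RR gives ψ = 0.062, H_out = 1.643 kJ/mol
  T = 365.4 K: K = (3.422, 0.538), RR gives ψ = 0.721, H_out = 23.540 kJ/mol
  T = 349.6 K: K = (2.634, 0.410), RR gives ψ = 0.403, H_out = 12.949 kJ/mol
  T = 341.8 K: K = (2.294, 0.355), RR gives ψ = 0.249, H_out = 7.766 kJ/mol
  T = 337.9 K: K = (2.135, 0.330), RR gives ψ = 0.163, H_out = 4.912 kJ/mol
  T = 335.9 K: K = (2.057, 0.317), RR gives ψ = 0.115, H_out = 3.331 kJ/mol
Linear interpolation between T = 335.9 (H_out = 3.331) and T = 337.9 (H_out = 4.912) on hF = 4.819 gives T ≈ 337.8 K, at which ψ = 0.16.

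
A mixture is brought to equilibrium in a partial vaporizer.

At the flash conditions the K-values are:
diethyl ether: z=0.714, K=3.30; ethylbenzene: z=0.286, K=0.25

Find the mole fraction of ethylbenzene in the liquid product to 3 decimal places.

Binary case is linear: z₁(K₁−1)(1+ψ(K₂−1)) + z₂(K₂−1)(1+ψ(K₁−1)) = 0
⇒ ψ = [z₁(K₁−1)+z₂(K₂−1)] / [−(K₁−1)(K₂−1)] = 1.4277/1.7250 = 0.828
Compositions from xᵢ = zᵢ/(1+ψ(Kᵢ−1)), yᵢ = Kᵢxᵢ:
  diethyl ether: x = 0.246, y = 0.811
  ethylbenzene: x = 0.754, y = 0.189

x_ethylbenzene = 0.754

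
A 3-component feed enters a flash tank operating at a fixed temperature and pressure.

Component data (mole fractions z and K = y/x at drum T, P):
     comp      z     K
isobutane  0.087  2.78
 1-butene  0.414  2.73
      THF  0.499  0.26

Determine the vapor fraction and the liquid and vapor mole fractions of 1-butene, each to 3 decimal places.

ψ = 0.390, x_1-butene = 0.247, y_1-butene = 0.675

Material balance + equilibrium reduce to Σ zᵢ(Kᵢ−1)/(1+ψ(Kᵢ−1)) = 0.
Check two-phase: ΣzᵢKᵢ = 1.502 > 1 and Σzᵢ/Kᵢ = 2.102 > 1, so g(0) = 0.502 > 0 and g(1) = -1.102 < 0.
Newton iteration, ψ⁰ = 0.5:
  ψ = 0.500: g = -0.1202, g' = -1.122 → ψ = 0.393
  ψ = 0.393: g = -0.0031, g' = -1.078 → ψ = 0.390
Converged at ψ = 0.390.
Compositions from xᵢ = zᵢ/(1+ψ(Kᵢ−1)), yᵢ = Kᵢxᵢ:
  isobutane: x = 0.051, y = 0.143
  1-butene: x = 0.247, y = 0.675
  THF: x = 0.701, y = 0.182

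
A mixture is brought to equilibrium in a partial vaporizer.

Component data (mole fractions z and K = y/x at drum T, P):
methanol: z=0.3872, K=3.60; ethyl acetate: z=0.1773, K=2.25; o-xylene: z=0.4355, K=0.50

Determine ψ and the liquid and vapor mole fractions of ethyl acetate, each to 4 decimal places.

Let ψ = V/F and solve Σ zᵢ(Kᵢ−1)/(1+ψ(Kᵢ−1)) = 0.
Feasibility: ΣzᵢKᵢ = 2.0106, Σzᵢ/Kᵢ = 1.0574 — both > 1, two phases present.
Newton–Raphson from ψ = 0.5:
  ψ = 0.5000: g = 0.28376, g' = -0.7933 → ψ = 0.8577
  ψ = 0.8577: g = 0.03738, g' = -0.6492 → ψ = 0.9153
  ψ = 0.9153: g = -0.00026, g' = -0.6595 → ψ = 0.9149
Converged at ψ = 0.9149.
Compositions from xᵢ = zᵢ/(1+ψ(Kᵢ−1)), yᵢ = Kᵢxᵢ:
  methanol: x = 0.1146, y = 0.4126
  ethyl acetate: x = 0.0827, y = 0.1861
  o-xylene: x = 0.8027, y = 0.4013

ψ = 0.9149, x_ethyl acetate = 0.0827, y_ethyl acetate = 0.1861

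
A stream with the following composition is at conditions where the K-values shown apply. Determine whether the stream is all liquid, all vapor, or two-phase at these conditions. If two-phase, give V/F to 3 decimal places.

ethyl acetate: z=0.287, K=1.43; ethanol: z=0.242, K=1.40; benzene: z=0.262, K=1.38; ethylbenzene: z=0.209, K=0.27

ΣzᵢKᵢ = 1.167; Σzᵢ/Kᵢ = 1.337.
Both exceed 1, so a two-phase solution exists.
Rachford–Rice: g(ψ) = Σ zᵢ(Kᵢ−1)/(1+ψ(Kᵢ−1)) = 0.
Iterate (Newton) starting at ψ = 0.5:
  ψ = 0.500: g = 0.0256, g' = -0.366 → ψ = 0.570
  ψ = 0.570: g = -0.0016, g' = -0.412 → ψ = 0.566
Converged at ψ = 0.566.

two-phase, V/F = 0.566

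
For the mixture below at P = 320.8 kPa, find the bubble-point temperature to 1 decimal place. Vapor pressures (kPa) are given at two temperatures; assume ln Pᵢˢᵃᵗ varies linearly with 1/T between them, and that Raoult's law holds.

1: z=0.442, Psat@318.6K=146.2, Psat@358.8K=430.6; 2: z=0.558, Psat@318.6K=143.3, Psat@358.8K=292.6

T = 354.0 K

Bubble-point temperature: ΣzᵢPᵢˢᵃᵗ(T) = P. Interpolate ln Pᵢˢᵃᵗ = aᵢ + bᵢ/T.
  T = 318.6 K: ΣzᵢPᵢˢᵃᵗ = 144.58 kPa
  T = 358.8 K: ΣzᵢPᵢˢᵃᵗ = 353.60 kPa
  T = 338.7 K: ΣzᵢPᵢˢᵃᵗ = 231.22 kPa
  T = 348.8 K: ΣzᵢPᵢˢᵃᵗ = 287.73 kPa
  T = 353.8 K: ΣzᵢPᵢˢᵃᵗ = 319.36 kPa
  T = 356.3 K: ΣzᵢPᵢˢᵃᵗ = 336.15 kPa
Interpolating between 353.8 K and 356.3 K gives T ≈ 354.0 K.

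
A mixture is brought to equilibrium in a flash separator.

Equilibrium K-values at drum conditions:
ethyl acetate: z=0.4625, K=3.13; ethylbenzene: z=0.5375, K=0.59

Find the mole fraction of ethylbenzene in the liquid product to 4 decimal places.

Material balance + equilibrium reduce to Σ zᵢ(Kᵢ−1)/(1+ψ(Kᵢ−1)) = 0.
Check two-phase: ΣzᵢKᵢ = 1.7647 > 1 and Σzᵢ/Kᵢ = 1.0588 > 1, so g(0) = 0.7648 > 0 and g(1) = -0.0588 < 0.
Newton–Raphson from ψ = 0.5:
  ψ = 0.5000: g = 0.19986, g' = -0.6350 → ψ = 0.8147
  ψ = 0.8147: g = 0.02924, g' = -0.4842 → ψ = 0.8751
  ψ = 0.8751: g = 0.00029, g' = -0.4756 → ψ = 0.8757
Converged at ψ = 0.8757.
Compositions from xᵢ = zᵢ/(1+ψ(Kᵢ−1)), yᵢ = Kᵢxᵢ:
  ethyl acetate: x = 0.1614, y = 0.5052
  ethylbenzene: x = 0.8386, y = 0.4948

x_ethylbenzene = 0.8386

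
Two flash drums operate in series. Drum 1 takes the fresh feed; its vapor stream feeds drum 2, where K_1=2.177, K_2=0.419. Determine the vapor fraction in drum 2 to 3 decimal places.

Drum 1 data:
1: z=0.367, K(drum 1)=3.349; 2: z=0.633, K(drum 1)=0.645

Drum 1:
Material balance + equilibrium reduce to Σ zᵢ(Kᵢ−1)/(1+ψ₁(Kᵢ−1)) = 0.
Feasibility: ΣzᵢKᵢ = 1.637, Σzᵢ/Kᵢ = 1.091 — both > 1, two phases present.
Binary case is linear: z₁(K₁−1)(1+ψ₁(K₂−1)) + z₂(K₂−1)(1+ψ₁(K₁−1)) = 0
⇒ ψ₁ = [z₁(K₁−1)+z₂(K₂−1)] / [−(K₁−1)(K₂−1)] = 0.6374/0.8339 = 0.764
Drum-1 compositions:
  1: x = 0.131, y = 0.440
  2: x = 0.869, y = 0.560
Drum-2 feed = drum-1 vapor: z₂ = (0.4397, 0.5603).
Drum 2:
Let ψ₂ = V/F and solve Σ zᵢ(Kᵢ−1)/(1+ψ₂(Kᵢ−1)) = 0.
Feasibility: ΣzᵢKᵢ = 1.192, Σzᵢ/Kᵢ = 1.539 — both > 1, two phases present.
Newton–Raphson from ψ₂ = 0.5:
  ψ₂ = 0.500: g = -0.1331, g' = -0.617 → ψ₂ = 0.284
  ψ₂ = 0.284: g = -0.0023, g' = -0.613 → ψ₂ = 0.281
Converged at ψ₂ = 0.281.
  1: x = 0.330, y = 0.719
  2: x = 0.670, y = 0.281

V/F (drum 2) = 0.281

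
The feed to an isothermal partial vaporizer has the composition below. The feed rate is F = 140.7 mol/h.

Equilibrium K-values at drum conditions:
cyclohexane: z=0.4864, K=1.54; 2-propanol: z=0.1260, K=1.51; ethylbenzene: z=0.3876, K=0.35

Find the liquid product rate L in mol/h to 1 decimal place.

L = 110.3 mol/h

Rachford–Rice: g(ψ) = Σ zᵢ(Kᵢ−1)/(1+ψ(Kᵢ−1)) = 0.
Feasibility: ΣzᵢKᵢ = 1.0750, Σzᵢ/Kᵢ = 1.5067 — both > 1, two phases present.
Newton iteration, ψ⁰ = 0.51:
  ψ = 0.5100: g = -0.11994, g' = -0.4743 → ψ = 0.2571
  ψ = 0.2571: g = -0.01505, g' = -0.3710 → ψ = 0.2166
  ψ = 0.2166: g = -0.00019, g' = -0.3621 → ψ = 0.2160
Converged at ψ = 0.2160.
Then V = ψ·F = 0.2160·140.7 = 30.4 mol/h and L = F − V = 110.3 mol/h.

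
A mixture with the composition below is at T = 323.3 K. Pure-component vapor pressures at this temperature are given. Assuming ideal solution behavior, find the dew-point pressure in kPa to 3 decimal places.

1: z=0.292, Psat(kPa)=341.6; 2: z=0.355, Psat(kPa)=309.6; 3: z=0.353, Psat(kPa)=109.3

Pdew = 191.165 kPa

At the dew point ψ → 1, so Σzᵢ/Kᵢ = 1 with Kᵢ = Pᵢˢᵃᵗ/P ⇒ 1/P = Σzᵢ/Pᵢˢᵃᵗ.
1/P = 0.292/341.6 + 0.355/309.6 + 0.353/109.3 = 0.005231 ⇒ P = 191.165 kPa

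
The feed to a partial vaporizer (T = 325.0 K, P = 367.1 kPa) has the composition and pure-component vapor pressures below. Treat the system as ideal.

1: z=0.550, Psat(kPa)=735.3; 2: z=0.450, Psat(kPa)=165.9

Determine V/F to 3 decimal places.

V/F = 0.555

Raoult's law: Kᵢ = Pᵢˢᵃᵗ/P = Pᵢˢᵃᵗ/367.1.
  K_1 = 735.3/367.1 = 2.00300, K_2 = 165.9/367.1 = 0.45192
Newton–Raphson from V/F = 0.32:
  V/F = 0.320: g = 0.1185, g' = -0.516 → V/F = 0.550
  V/F = 0.550: g = 0.0026, g' = -0.507 → V/F = 0.555
Converged at V/F = 0.555.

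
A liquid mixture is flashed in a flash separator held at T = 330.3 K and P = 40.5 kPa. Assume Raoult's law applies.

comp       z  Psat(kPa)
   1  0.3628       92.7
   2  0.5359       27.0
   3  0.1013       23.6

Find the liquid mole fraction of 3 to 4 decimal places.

Raoult's law: Kᵢ = Pᵢˢᵃᵗ/P = Pᵢˢᵃᵗ/40.5.
  K_1 = 92.7/40.5 = 2.288889, K_2 = 27.0/40.5 = 0.666667, K_3 = 23.6/40.5 = 0.582716
Let β = V/F and solve Σ zᵢ(Kᵢ−1)/(1+β(Kᵢ−1)) = 0.
Check two-phase: ΣzᵢKᵢ = 1.2467 > 1 and Σzᵢ/Kᵢ = 1.1362 > 1, so g(0) = 0.2467 > 0 and g(1) = -0.1362 < 0.
Newton–Raphson from β = 0.41:
  β = 0.4100: g = 0.04803, g' = -0.3635 → β = 0.5421
  β = 0.5421: g = 0.00261, g' = -0.3270 → β = 0.5501
Converged at β = 0.5501.
Compositions from xᵢ = zᵢ/(1+β(Kᵢ−1)), yᵢ = Kᵢxᵢ:
  1: x = 0.2123, y = 0.4859
  2: x = 0.6562, y = 0.4375
  3: x = 0.1315, y = 0.0766

x_3 = 0.1315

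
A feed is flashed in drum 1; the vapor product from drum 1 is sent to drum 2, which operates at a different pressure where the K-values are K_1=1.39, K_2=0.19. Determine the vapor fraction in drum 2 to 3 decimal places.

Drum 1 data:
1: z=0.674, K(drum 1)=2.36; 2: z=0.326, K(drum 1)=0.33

Drum 1:
Material balance + equilibrium reduce to Σ zᵢ(Kᵢ−1)/(1+ψ₁(Kᵢ−1)) = 0.
Check two-phase: ΣzᵢKᵢ = 1.698 > 1 and Σzᵢ/Kᵢ = 1.273 > 1, so g(0) = 0.698 > 0 and g(1) = -0.273 < 0.
Iterate (Newton) starting at ψ₁ = 0.5:
  ψ₁ = 0.500: g = 0.2172, g' = -0.773 → ψ₁ = 0.781
  ψ₁ = 0.781: g = -0.0137, g' = -0.937 → ψ₁ = 0.766
Converged at ψ₁ = 0.766.
Drum-1 compositions:
  1: x = 0.330, y = 0.779
  2: x = 0.670, y = 0.221
Drum-2 feed = drum-1 vapor: z₂ = (0.7789, 0.2211).
Drum 2:
Material balance + equilibrium reduce to Σ zᵢ(Kᵢ−1)/(1+ψ₂(Kᵢ−1)) = 0.
Check two-phase: ΣzᵢKᵢ = 1.125 > 1 and Σzᵢ/Kᵢ = 1.724 > 1, so g(0) = 0.125 > 0 and g(1) = -0.724 < 0.
Newton–Raphson from ψ₂ = 0.34:
  ψ₂ = 0.340: g = 0.0211, g' = -0.369 → ψ₂ = 0.397
  ψ₂ = 0.397: g = -0.0010, g' = -0.404 → ψ₂ = 0.395
Converged at ψ₂ = 0.395.
  1: x = 0.675, y = 0.938
  2: x = 0.325, y = 0.062

V/F (drum 2) = 0.395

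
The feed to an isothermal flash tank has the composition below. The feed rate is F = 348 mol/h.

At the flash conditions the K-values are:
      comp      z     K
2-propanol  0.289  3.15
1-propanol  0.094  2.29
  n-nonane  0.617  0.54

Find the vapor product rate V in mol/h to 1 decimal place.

Rachford–Rice: g(ψ) = Σ zᵢ(Kᵢ−1)/(1+ψ(Kᵢ−1)) = 0.
Feasibility: ΣzᵢKᵢ = 1.459, Σzᵢ/Kᵢ = 1.275 — both > 1, two phases present.
Iterate (Newton) starting at ψ = 0.5:
  ψ = 0.500: g = 0.0046, g' = -0.588 → ψ = 0.508
Converged at ψ = 0.508.
Then V = ψ·F = 0.5078·348 = 176.7 mol/h and L = F − V = 171.3 mol/h.

V = 176.7 mol/h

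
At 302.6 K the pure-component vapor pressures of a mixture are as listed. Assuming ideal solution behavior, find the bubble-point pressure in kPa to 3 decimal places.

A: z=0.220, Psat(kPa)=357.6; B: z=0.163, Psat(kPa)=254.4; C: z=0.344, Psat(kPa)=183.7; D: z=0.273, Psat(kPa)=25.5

Pbub = 190.293 kPa

At the bubble point ψ → 0, so ΣzᵢKᵢ = 1 with Kᵢ = Pᵢˢᵃᵗ/P ⇒ P = ΣzᵢPᵢˢᵃᵗ.
P = 0.220·357.6 + 0.163·254.4 + 0.344·183.7 + 0.273·25.5 = 190.293 kPa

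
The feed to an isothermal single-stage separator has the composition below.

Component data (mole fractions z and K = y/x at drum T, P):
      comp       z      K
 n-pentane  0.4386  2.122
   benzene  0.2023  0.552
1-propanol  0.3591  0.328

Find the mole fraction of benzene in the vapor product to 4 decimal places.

Rachford–Rice: g(V/F) = Σ zᵢ(Kᵢ−1)/(1+V/F(Kᵢ−1)) = 0.
g(0) = ΣzᵢKᵢ − 1 = 0.1602 and g(1) = 1 − Σzᵢ/Kᵢ = -0.6680, so a root lies in (0, 1).
Newton iteration, V/F⁰ = 0.5:
  V/F = 0.5000: g = -0.16497, g' = -0.6618 → V/F = 0.2507
  V/F = 0.2507: g = -0.00825, g' = -0.6224 → V/F = 0.2375
Converged at V/F = 0.2375.
Compositions from xᵢ = zᵢ/(1+V/F(Kᵢ−1)), yᵢ = Kᵢxᵢ:
  n-pentane: x = 0.3463, y = 0.7349
  benzene: x = 0.2264, y = 0.1250
  1-propanol: x = 0.4273, y = 0.1402

y_benzene = 0.1250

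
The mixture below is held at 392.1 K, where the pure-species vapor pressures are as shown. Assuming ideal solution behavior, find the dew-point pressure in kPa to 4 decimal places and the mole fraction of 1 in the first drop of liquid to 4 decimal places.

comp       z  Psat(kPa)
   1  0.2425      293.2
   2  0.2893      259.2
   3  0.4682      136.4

At the dew point ψ → 1, so Σzᵢ/Kᵢ = 1 with Kᵢ = Pᵢˢᵃᵗ/P ⇒ 1/P = Σzᵢ/Pᵢˢᵃᵗ.
1/P = 0.2425/293.2 + 0.2893/259.2 + 0.4682/136.4 = 0.0053758 ⇒ P = 186.0203 kPa
xᵢ = zᵢP/Pᵢˢᵃᵗ ⇒ x_1 = 0.2425·186.0203/293.2 = 0.1539

Pdew = 186.0203 kPa, x_1 = 0.1539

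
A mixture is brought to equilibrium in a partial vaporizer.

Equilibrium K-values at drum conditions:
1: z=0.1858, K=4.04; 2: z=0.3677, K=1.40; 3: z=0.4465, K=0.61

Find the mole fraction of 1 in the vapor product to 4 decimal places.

y_1 = 0.2057

Material balance + equilibrium reduce to Σ zᵢ(Kᵢ−1)/(1+V/F(Kᵢ−1)) = 0.
g(0) = ΣzᵢKᵢ − 1 = 0.5378 and g(1) = 1 − Σzᵢ/Kᵢ = -0.0406, so a root lies in (0, 1).
Iterate (Newton) starting at V/F = 0.5:
  V/F = 0.5000: g = 0.13039, g' = -0.4160 → V/F = 0.8134
  V/F = 0.8134: g = 0.01858, g' = -0.3216 → V/F = 0.8712
  V/F = 0.8712: g = 0.00014, g' = -0.3171 → V/F = 0.8716
Converged at V/F = 0.8716.
Compositions from xᵢ = zᵢ/(1+V/F(Kᵢ−1)), yᵢ = Kᵢxᵢ:
  1: x = 0.0509, y = 0.2057
  2: x = 0.2726, y = 0.3817
  3: x = 0.6765, y = 0.4126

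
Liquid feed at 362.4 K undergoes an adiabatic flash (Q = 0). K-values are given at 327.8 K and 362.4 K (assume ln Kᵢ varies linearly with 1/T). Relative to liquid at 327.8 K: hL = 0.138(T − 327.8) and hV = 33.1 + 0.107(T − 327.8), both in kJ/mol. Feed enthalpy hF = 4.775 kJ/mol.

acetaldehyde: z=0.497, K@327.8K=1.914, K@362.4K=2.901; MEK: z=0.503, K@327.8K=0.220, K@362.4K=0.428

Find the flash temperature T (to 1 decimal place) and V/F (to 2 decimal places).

Adiabatic flash: solve Rachford–Rice at each trial T, then check hF = ψ·hV(T) + (1−ψ)·hL(T).
  T = 327.8 K: K = (1.914, 0.220), RR gives ψ = 0.087, H_out = 2.875 kJ/mol
  T = 362.4 K: K = (2.901, 0.428), RR gives ψ = 0.604, H_out = 24.128 kJ/mol
  T = 345.1 K: K = (2.381, 0.312), RR gives ψ = 0.358, H_out = 14.051 kJ/mol
  T = 336.5 K: K = (2.142, 0.263), RR gives ψ = 0.234, H_out = 8.895 kJ/mol
  T = 332.1 K: K = (2.025, 0.241), RR gives ψ = 0.164, H_out = 5.997 kJ/mol
  T = 330.0 K: K = (1.970, 0.230), RR gives ψ = 0.127, H_out = 4.515 kJ/mol
Linear interpolation between T = 330.0 (H_out = 4.515) and T = 332.1 (H_out = 5.997) on hF = 4.775 gives T ≈ 330.4 K, at which ψ = 0.13.

T = 330.4 K, V/F = 0.13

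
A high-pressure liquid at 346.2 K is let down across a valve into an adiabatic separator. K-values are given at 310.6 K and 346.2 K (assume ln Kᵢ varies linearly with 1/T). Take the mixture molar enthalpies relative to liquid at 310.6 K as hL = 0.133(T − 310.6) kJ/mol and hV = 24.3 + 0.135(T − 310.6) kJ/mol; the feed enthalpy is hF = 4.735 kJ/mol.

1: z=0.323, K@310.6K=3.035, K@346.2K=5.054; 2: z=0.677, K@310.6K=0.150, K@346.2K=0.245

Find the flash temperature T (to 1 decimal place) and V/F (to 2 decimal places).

T = 321.9 K, V/F = 0.13

Adiabatic flash: solve Rachford–Rice at each trial T, then check hF = ψ·hV(T) + (1−ψ)·hL(T).
  T = 310.6 K: K = (3.035, 0.150), RR gives ψ = 0.047, H_out = 1.150 kJ/mol
  T = 346.2 K: K = (5.054, 0.245), RR gives ψ = 0.261, H_out = 11.091 kJ/mol
  T = 328.4 K: K = (3.971, 0.194), RR gives ψ = 0.173, H_out = 6.578 kJ/mol
  T = 319.5 K: K = (3.485, 0.171), RR gives ψ = 0.117, H_out = 4.036 kJ/mol
  T = 323.9 K: K = (3.720, 0.182), RR gives ψ = 0.146, H_out = 5.326 kJ/mol
  T = 321.7 K: K = (3.601, 0.177), RR gives ψ = 0.132, H_out = 4.690 kJ/mol
Linear interpolation between T = 321.7 (H_out = 4.690) and T = 323.9 (H_out = 5.326) on hF = 4.735 gives T ≈ 321.9 K, at which ψ = 0.13.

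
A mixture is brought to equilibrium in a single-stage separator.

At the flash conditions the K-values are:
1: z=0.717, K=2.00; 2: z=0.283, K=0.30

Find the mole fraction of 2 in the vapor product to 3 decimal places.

y_2 = 0.176

Material balance + equilibrium reduce to Σ zᵢ(Kᵢ−1)/(1+ψ(Kᵢ−1)) = 0.
g(0) = ΣzᵢKᵢ − 1 = 0.519 and g(1) = 1 − Σzᵢ/Kᵢ = -0.302, so a root lies in (0, 1).
Iterate (Newton) starting at ψ = 0.39:
  ψ = 0.390: g = 0.2433, g' = -0.633 → ψ = 0.774
  ψ = 0.774: g = -0.0283, g' = -0.889 → ψ = 0.742
  ψ = 0.742: g = -0.0008, g' = -0.837 → ψ = 0.741
Converged at ψ = 0.741.
Compositions from xᵢ = zᵢ/(1+ψ(Kᵢ−1)), yᵢ = Kᵢxᵢ:
  1: x = 0.412, y = 0.824
  2: x = 0.588, y = 0.176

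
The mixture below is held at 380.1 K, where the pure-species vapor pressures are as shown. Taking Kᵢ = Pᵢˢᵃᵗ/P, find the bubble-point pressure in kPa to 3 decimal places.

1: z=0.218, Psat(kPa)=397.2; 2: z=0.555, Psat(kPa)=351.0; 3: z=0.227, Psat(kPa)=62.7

At the bubble point ψ → 0, so ΣzᵢKᵢ = 1 with Kᵢ = Pᵢˢᵃᵗ/P ⇒ P = ΣzᵢPᵢˢᵃᵗ.
P = 0.218·397.2 + 0.555·351.0 + 0.227·62.7 = 295.627 kPa

Pbub = 295.627 kPa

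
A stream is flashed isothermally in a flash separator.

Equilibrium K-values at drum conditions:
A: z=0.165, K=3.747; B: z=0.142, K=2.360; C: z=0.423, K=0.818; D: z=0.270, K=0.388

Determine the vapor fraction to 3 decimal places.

Let ψ = V/F and solve Σ zᵢ(Kᵢ−1)/(1+ψ(Kᵢ−1)) = 0.
Feasibility: ΣzᵢKᵢ = 1.404, Σzᵢ/Kᵢ = 1.317 — both > 1, two phases present.
Iterate (Newton) starting at ψ = 0.51:
  ψ = 0.510: g = -0.0223, g' = -0.538 → ψ = 0.469
Converged at ψ = 0.469.

ψ = 0.469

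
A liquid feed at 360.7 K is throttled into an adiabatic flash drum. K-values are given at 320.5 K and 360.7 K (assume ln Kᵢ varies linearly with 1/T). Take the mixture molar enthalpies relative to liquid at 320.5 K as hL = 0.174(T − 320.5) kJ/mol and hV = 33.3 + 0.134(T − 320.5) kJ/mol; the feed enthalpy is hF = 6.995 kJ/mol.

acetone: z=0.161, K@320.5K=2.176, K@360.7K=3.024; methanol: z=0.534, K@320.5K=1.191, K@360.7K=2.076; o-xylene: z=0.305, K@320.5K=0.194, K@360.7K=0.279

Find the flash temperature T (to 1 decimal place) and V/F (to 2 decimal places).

T = 323.7 K, V/F = 0.19

Adiabatic flash: solve Rachford–Rice at each trial T, then check hF = ψ·hV(T) + (1−ψ)·hL(T).
  T = 320.5 K: K = (2.176, 1.191, 0.194), RR gives ψ = 0.105, H_out = 3.493 kJ/mol
  T = 360.7 K: K = (3.024, 2.076, 0.279), RR gives ψ = 0.719, H_out = 29.783 kJ/mol
  T = 340.6 K: K = (2.590, 1.598, 0.235), RR gives ψ = 0.515, H_out = 20.240 kJ/mol
  T = 330.6 K: K = (2.381, 1.387, 0.214), RR gives ψ = 0.352, H_out = 13.352 kJ/mol
  T = 325.6 K: K = (2.279, 1.288, 0.204), RR gives ψ = 0.243, H_out = 8.915 kJ/mol
  T = 323.1 K: K = (2.228, 1.240, 0.199), RR gives ψ = 0.178, H_out = 6.376 kJ/mol
  T = 324.4 K: K = (2.255, 1.265, 0.202), RR gives ψ = 0.213, H_out = 7.724 kJ/mol
Linear interpolation between T = 323.1 (H_out = 6.376) and T = 324.4 (H_out = 7.724) on hF = 6.995 gives T ≈ 323.7 K, at which ψ = 0.19.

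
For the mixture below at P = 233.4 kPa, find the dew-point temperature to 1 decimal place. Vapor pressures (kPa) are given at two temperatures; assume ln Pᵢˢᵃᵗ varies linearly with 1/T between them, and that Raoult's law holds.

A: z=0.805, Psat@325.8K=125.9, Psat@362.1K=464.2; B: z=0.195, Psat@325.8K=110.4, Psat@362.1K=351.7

Dew-point temperature: Σzᵢ·P/Pᵢˢᵃᵗ(T) = 1. Interpolate ln Pᵢˢᵃᵗ = aᵢ + bᵢ/T.
  T = 325.8 K: ΣzᵢP/Pᵢˢᵃᵗ = 1.9046
  T = 362.1 K: ΣzᵢP/Pᵢˢᵃᵗ = 0.5342
  T = 344.0 K: ΣzᵢP/Pᵢˢᵃᵗ = 0.9732
  T = 334.9 K: ΣzᵢP/Pᵢˢᵃᵗ = 1.3489
  T = 339.4 K: ΣzᵢP/Pᵢˢᵃᵗ = 1.1453
  T = 341.7 K: ΣzᵢP/Pᵢˢᵃᵗ = 1.0552
Interpolating between 341.7 K and 344.0 K gives T ≈ 343.2 K.

T = 343.2 K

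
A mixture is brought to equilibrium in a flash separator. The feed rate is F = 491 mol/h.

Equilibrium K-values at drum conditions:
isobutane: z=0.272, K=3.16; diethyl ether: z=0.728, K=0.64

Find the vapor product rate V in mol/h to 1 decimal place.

V = 205.5 mol/h

Material balance + equilibrium reduce to Σ zᵢ(Kᵢ−1)/(1+ψ(Kᵢ−1)) = 0.
g(0) = ΣzᵢKᵢ − 1 = 0.325 and g(1) = 1 − Σzᵢ/Kᵢ = -0.224, so a root lies in (0, 1).
Binary case is linear: z₁(K₁−1)(1+ψ(K₂−1)) + z₂(K₂−1)(1+ψ(K₁−1)) = 0
⇒ ψ = [z₁(K₁−1)+z₂(K₂−1)] / [−(K₁−1)(K₂−1)] = 0.3254/0.7776 = 0.419
Then V = ψ·F = 0.4185·491 = 205.5 mol/h and L = F − V = 285.5 mol/h.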